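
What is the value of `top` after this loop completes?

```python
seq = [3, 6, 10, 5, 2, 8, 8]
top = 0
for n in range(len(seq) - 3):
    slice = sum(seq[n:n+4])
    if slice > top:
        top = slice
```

Max sum of 4-element window in [3, 6, 10, 5, 2, 8, 8]
`top` takes the values: 0 → 24 → 25

Answer: 25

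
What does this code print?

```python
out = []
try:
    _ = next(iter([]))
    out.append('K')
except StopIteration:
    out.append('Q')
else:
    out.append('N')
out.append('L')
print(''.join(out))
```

Execution trace: 'Q' (except StopIteration) → 'L' (after the try/except). Output: QL

Answer: QL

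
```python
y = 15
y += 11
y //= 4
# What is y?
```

Trace:
`y = 15` → y = 15
`y += 11` → y = 26
`y //= 4` → y = 6
So y = 6

Answer: 6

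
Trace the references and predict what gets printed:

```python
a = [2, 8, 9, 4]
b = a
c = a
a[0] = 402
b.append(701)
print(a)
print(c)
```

Key concept: multiple aliases.
Step by step:
`a = [2, 8, 9, 4]` → a = [2, 8, 9, 4]
`b = a` → b = [2, 8, 9, 4] (same object as a)
`c = a` → c = [2, 8, 9, 4] (same object as a, b)
`a[0] = 402` → a = [402, 8, 9, 4] (same object as b, c); b = [402, 8, 9, 4] (same object as a, c); c = [402, 8, 9, 4] (same object as a, b)
`b.append(701)` → a = [402, 8, 9, 4, 701] (same object as b, c); b = [402, 8, 9, 4, 701] (same object as a, c); c = [402, 8, 9, 4, 701] (same object as a, b)
`print(a)` → prints [402, 8, 9, 4, 701]
`print(c)` → prints [402, 8, 9, 4, 701]

Answer:
[402, 8, 9, 4, 701]
[402, 8, 9, 4, 701]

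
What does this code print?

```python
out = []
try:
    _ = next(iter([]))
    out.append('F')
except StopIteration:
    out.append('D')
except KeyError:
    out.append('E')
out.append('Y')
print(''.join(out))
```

Execution trace: 'D' (except StopIteration) → 'Y' (after the try/except). Output: DY

Answer: DY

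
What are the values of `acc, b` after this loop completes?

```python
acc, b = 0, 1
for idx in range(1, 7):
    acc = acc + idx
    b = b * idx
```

Sum and factorial of 1 to 6
`acc, b` takes the values: (0, 1) → (1, 1) → (3, 1) → (3, 2) → (6, 2) → (6, 6) → (10, 6) → (10, 24) → (15, 24) → (15, 120) → (21, 120) → (21, 720)

Answer: 21, 720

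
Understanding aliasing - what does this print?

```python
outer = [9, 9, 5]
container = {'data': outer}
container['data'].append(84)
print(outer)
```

Key concept: dict holds reference to list.
Step by step:
`outer = [9, 9, 5]` → outer = [9, 9, 5]
`container = {'data': outer}` → container = {'data': [9, 9, 5]}
`container['data'].append(84)` → outer = [9, 9, 5, 84]; container = {'data': [9, 9, 5, 84]}
`print(outer)` → prints [9, 9, 5, 84]

Answer: [9, 9, 5, 84]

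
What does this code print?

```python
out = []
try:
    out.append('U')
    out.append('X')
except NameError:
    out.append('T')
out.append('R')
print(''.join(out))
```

Execution trace: 'U' (try body) → 'X' (try body, no exception) → 'R' (after the try/except). Output: UXR

Answer: UXR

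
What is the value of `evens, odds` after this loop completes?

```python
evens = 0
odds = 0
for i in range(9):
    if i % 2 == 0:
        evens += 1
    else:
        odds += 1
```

Count evens and odds in range(9)
`evens, odds` takes the values: (0, 0) → (1, 0) → (1, 1) → (2, 1) → (2, 2) → (3, 2) → (3, 3) → (4, 3) → (4, 4) → (5, 4)

Answer: 5, 4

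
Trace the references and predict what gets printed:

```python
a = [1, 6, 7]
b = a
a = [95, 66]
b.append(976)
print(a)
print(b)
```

Key concept: rebinding vs mutation: a is rebound to a new list, b still points at the original.
Step by step:
`a = [1, 6, 7]` → a = [1, 6, 7]
`b = a` → b = [1, 6, 7] (same object as a)
`a = [95, 66]` → a = [95, 66]
`b.append(976)` → b = [1, 6, 7, 976]
`print(a)` → prints [95, 66]
`print(b)` → prints [1, 6, 7, 976]

Answer:
[95, 66]
[1, 6, 7, 976]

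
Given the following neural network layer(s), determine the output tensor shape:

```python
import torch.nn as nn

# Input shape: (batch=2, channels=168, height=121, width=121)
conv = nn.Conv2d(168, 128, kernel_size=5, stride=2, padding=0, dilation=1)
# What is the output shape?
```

Input: (2, 168, 121, 121) -> Output: (2, 128, 59, 59)

Answer: (2, 128, 59, 59)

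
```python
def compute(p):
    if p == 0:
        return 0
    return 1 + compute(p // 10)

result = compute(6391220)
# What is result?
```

Count of digits of 6391220: 7

Answer: 7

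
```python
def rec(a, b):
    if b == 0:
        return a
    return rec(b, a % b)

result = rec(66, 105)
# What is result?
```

rec(66, 105) -> rec(105, 66) -> rec(66, 39) -> rec(39, 27) -> rec(27, 12) -> rec(12, 3) -> rec(3, 0) -> 3

Answer: 3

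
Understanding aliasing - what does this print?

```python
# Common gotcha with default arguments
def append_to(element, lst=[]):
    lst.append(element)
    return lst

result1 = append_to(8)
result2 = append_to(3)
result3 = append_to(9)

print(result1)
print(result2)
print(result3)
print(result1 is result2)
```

Key concept: mutable default argument gotcha.
Step by step:
`result1 = append_to(8)` → result1 = [8]
`result2 = append_to(3)` → result1 = [8, 3] (same object as result2); result2 = [8, 3] (same object as result1)
`result3 = append_to(9)` → result1 = [8, 3, 9] (same object as result2, result3); result2 = [8, 3, 9] (same object as result1, result3); result3 = [8, 3, 9] (same object as result1, result2)
`print(result1)` → prints [8, 3, 9]
`print(result2)` → prints [8, 3, 9]
`print(result3)` → prints [8, 3, 9]
`print(result1 is result2)` → prints True

Answer:
[8, 3, 9]
[8, 3, 9]
[8, 3, 9]
True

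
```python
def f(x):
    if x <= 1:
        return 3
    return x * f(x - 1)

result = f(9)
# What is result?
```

f(9) = 9 * 8 * 7 * 6 * 5 * 4 * 3 * 2 * 3 = 1088640

Answer: 1088640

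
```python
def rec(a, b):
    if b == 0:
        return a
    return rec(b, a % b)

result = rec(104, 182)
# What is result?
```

rec(104, 182) -> rec(182, 104) -> rec(104, 78) -> rec(78, 26) -> rec(26, 0) -> 26

Answer: 26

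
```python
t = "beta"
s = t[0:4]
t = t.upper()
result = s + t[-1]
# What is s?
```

Trace:
`t = "beta"` → t = 'beta'
`s = t[0:4]` → s = 'beta'
`t = t.upper()` → t = 'BETA'
`result = s + t[-1]` → result = 'betaA'
So s = 'beta'

Answer: 'beta'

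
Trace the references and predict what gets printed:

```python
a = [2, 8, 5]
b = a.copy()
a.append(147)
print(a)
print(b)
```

Key concept: list.copy() creates independent copy.
Step by step:
`a = [2, 8, 5]` → a = [2, 8, 5]
`b = a.copy()` → b = [2, 8, 5]
`a.append(147)` → a = [2, 8, 5, 147]
`print(a)` → prints [2, 8, 5, 147]
`print(b)` → prints [2, 8, 5]

Answer:
[2, 8, 5, 147]
[2, 8, 5]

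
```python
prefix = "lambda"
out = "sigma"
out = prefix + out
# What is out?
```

Trace:
`prefix = "lambda"` → prefix = 'lambda'
`out = "sigma"` → out = 'sigma'
`out = prefix + out` → out = 'lambdasigma'
So out = 'lambdasigma'

Answer: 'lambdasigma'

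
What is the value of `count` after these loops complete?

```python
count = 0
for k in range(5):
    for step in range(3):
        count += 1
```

5 * 3 = 15
`count` takes the values: 0 → 1 → 2 → 3 → 4 → 5 → 6 → 7 → 8 → 9 → 10 → 11 → 12 → 13 → 14 → 15

Answer: 15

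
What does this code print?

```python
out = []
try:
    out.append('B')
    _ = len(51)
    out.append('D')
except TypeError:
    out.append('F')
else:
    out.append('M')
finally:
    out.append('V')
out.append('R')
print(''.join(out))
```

Execution trace: 'B' (try body) → 'F' (except TypeError) → 'V' (finally) → 'R' (after the try/except). Output: BFVR

Answer: BFVR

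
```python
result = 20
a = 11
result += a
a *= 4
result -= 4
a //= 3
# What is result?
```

Trace:
`result = 20` → result = 20
`a = 11` → a = 11
`result += a` → result = 31
`a *= 4` → a = 44
`result -= 4` → result = 27
`a //= 3` → a = 14
So result = 27

Answer: 27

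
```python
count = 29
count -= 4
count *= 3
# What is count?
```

Trace:
`count = 29` → count = 29
`count -= 4` → count = 25
`count *= 3` → count = 75
So count = 75

Answer: 75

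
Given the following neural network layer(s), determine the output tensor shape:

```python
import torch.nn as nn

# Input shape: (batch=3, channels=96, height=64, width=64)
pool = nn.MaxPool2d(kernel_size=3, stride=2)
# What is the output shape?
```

Input: (3, 96, 64, 64) -> Output: (3, 96, 31, 31)

Answer: (3, 96, 31, 31)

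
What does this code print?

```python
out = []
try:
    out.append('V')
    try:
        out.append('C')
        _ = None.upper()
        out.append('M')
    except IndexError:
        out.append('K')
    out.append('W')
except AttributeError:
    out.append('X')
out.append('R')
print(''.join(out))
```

Execution trace: 'V' (try body) → 'C' (inner try body) → 'X' (except AttributeError) → 'R' (after the try/except). Output: VCXR

Answer: VCXR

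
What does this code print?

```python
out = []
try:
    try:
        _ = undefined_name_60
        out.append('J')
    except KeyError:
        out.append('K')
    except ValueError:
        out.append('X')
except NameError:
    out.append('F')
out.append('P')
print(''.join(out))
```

Execution trace: 'F' (outer except NameError) → 'P' (after the try/except). Output: FP

Answer: FP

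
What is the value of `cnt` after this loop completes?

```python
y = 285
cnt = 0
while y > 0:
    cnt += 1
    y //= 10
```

Count digits by repeated division by 10
`cnt` takes the values: 0 → 1 → 2 → 3

Answer: 3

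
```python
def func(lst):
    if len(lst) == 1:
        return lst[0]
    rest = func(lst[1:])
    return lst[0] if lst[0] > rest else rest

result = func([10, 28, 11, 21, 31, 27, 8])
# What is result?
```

Recursive max over [10, 28, 11, 21, 31, 27, 8] = 31

Answer: 31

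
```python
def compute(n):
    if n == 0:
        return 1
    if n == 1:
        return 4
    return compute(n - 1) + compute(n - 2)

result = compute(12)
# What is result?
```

Build up from base cases: compute(0)=1, compute(1)=4, compute(2)=5, compute(3)=9, compute(4)=14, compute(5)=23, compute(6)=37, ..., compute(12)=665

Answer: 665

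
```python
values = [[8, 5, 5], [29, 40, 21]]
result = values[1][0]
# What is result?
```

Trace:
`values = [[8, 5, 5], [29, 40, 21]]` → values = [[8, 5, 5], [29, 40, 21]]
`result = values[1][0]` → result = 29
So result = 29

Answer: 29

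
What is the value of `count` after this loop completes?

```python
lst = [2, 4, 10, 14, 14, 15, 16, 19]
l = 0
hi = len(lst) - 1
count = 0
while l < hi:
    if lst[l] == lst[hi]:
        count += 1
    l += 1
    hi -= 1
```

Count matching pairs from ends
`count` takes the values: 0 → 1

Answer: 1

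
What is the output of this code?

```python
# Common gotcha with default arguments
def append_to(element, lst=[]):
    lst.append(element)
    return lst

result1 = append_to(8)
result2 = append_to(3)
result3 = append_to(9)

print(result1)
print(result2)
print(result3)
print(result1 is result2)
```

Key concept: mutable default argument gotcha.
Step by step:
`result1 = append_to(8)` → result1 = [8]
`result2 = append_to(3)` → result1 = [8, 3] (same object as result2); result2 = [8, 3] (same object as result1)
`result3 = append_to(9)` → result1 = [8, 3, 9] (same object as result2, result3); result2 = [8, 3, 9] (same object as result1, result3); result3 = [8, 3, 9] (same object as result1, result2)
`print(result1)` → prints [8, 3, 9]
`print(result2)` → prints [8, 3, 9]
`print(result3)` → prints [8, 3, 9]
`print(result1 is result2)` → prints True

Answer:
[8, 3, 9]
[8, 3, 9]
[8, 3, 9]
True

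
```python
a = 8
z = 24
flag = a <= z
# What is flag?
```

Trace:
`a = 8` → a = 8
`z = 24` → z = 24
`flag = a <= z` → flag = True
So flag = True

Answer: True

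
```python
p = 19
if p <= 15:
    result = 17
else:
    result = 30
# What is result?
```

Trace:
`p = 19` → p = 19
`if p <= 15: ...` → p <= 15 is False, take else branch → result = 30
So result = 30

Answer: 30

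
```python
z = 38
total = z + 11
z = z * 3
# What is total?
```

Trace:
`z = 38` → z = 38
`total = z + 11` → total = 49
`z = z * 3` → z = 114
So total = 49

Answer: 49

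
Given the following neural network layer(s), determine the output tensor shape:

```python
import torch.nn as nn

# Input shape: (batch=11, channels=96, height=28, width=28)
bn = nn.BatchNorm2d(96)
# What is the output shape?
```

Input: (11, 96, 28, 28) -> Output: (11, 96, 28, 28)

Answer: (11, 96, 28, 28)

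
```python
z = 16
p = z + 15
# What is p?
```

Trace:
`z = 16` → z = 16
`p = z + 15` → p = 31
So p = 31

Answer: 31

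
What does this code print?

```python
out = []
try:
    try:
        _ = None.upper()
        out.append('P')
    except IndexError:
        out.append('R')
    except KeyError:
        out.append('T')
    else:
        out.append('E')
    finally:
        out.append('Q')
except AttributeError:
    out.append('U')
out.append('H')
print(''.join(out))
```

Execution trace: 'Q' (finally) → 'U' (outer except AttributeError) → 'H' (after the try/except). Output: QUH

Answer: QUH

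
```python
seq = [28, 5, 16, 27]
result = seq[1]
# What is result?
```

Trace:
`seq = [28, 5, 16, 27]` → seq = [28, 5, 16, 27]
`result = seq[1]` → result = 5
So result = 5

Answer: 5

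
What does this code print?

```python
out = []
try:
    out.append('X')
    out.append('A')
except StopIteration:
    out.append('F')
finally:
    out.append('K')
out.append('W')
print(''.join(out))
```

Execution trace: 'X' (try body) → 'A' (try body, no exception) → 'K' (finally) → 'W' (after the try/except). Output: XAKW

Answer: XAKW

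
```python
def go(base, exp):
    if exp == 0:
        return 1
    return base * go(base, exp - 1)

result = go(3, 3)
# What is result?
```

go(3, 3) = 3 * 3 * 3 = 27

Answer: 27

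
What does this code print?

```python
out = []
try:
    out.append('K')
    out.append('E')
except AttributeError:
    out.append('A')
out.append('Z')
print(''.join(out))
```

Execution trace: 'K' (try body) → 'E' (try body, no exception) → 'Z' (after the try/except). Output: KEZ

Answer: KEZ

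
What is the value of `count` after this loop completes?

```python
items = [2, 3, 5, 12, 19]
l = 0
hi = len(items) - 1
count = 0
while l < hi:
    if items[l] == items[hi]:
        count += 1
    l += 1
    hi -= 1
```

Count matching pairs from ends
`count` takes the values: 0

Answer: 0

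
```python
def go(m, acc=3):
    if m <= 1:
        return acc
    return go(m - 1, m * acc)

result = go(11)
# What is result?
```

Accumulator trace (n, acc): (11, 3) -> (10, 33) -> (9, 330) -> (8, 2970) -> (7, 23760) -> (6, 166320) -> (5, 997920) -> (4, 4989600) -> (3, 19958400) -> (2, 59875200) -> (1, 119750400) -> return 119750400

Answer: 119750400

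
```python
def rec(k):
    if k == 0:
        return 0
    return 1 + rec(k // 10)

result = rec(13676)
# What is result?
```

Count of digits of 13676: 5

Answer: 5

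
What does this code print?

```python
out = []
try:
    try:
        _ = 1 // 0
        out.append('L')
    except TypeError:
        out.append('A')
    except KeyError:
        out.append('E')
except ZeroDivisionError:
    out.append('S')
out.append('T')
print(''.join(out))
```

Execution trace: 'S' (outer except ZeroDivisionError) → 'T' (after the try/except). Output: ST

Answer: ST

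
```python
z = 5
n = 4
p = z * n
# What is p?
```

Trace:
`z = 5` → z = 5
`n = 4` → n = 4
`p = z * n` → p = 20
So p = 20

Answer: 20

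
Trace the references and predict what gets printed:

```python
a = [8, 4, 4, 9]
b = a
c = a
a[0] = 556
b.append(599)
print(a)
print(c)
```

Key concept: multiple aliases.
Step by step:
`a = [8, 4, 4, 9]` → a = [8, 4, 4, 9]
`b = a` → b = [8, 4, 4, 9] (same object as a)
`c = a` → c = [8, 4, 4, 9] (same object as a, b)
`a[0] = 556` → a = [556, 4, 4, 9] (same object as b, c); b = [556, 4, 4, 9] (same object as a, c); c = [556, 4, 4, 9] (same object as a, b)
`b.append(599)` → a = [556, 4, 4, 9, 599] (same object as b, c); b = [556, 4, 4, 9, 599] (same object as a, c); c = [556, 4, 4, 9, 599] (same object as a, b)
`print(a)` → prints [556, 4, 4, 9, 599]
`print(c)` → prints [556, 4, 4, 9, 599]

Answer:
[556, 4, 4, 9, 599]
[556, 4, 4, 9, 599]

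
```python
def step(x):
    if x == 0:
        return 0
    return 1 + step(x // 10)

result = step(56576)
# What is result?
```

Count of digits of 56576: 5

Answer: 5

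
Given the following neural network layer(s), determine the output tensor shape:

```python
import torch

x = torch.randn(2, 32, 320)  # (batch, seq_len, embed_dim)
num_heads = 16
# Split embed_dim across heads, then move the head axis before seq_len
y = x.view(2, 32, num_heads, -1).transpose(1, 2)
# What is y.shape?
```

Input: (2, 32, 320) -> head_dim = 320 // 16 = 20; after view: (2, 32, 16, 20) -> after transpose(1, 2): (2, 16, 32, 20) -> Output: (2, 16, 32, 20)

Answer: (2, 16, 32, 20)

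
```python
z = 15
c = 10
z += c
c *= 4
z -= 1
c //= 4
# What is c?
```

Trace:
`z = 15` → z = 15
`c = 10` → c = 10
`z += c` → z = 25
`c *= 4` → c = 40
`z -= 1` → z = 24
`c //= 4` → c = 10
So c = 10

Answer: 10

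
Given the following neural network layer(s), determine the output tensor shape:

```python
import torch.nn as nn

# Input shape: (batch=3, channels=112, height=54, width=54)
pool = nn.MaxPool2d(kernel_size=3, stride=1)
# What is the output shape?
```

Input: (3, 112, 54, 54) -> Output: (3, 112, 52, 52)

Answer: (3, 112, 52, 52)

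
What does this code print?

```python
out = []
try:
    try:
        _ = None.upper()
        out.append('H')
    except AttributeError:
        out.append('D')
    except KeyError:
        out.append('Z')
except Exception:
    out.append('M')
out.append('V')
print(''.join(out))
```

Execution trace: 'D' (inner except AttributeError) → 'V' (after the try/except). Output: DV

Answer: DV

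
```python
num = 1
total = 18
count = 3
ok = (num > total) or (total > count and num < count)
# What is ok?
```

Trace:
`num = 1` → num = 1
`total = 18` → total = 18
`count = 3` → count = 3
`ok = (num > total) or (total > count and num < count)` → ok = True
So ok = True

Answer: True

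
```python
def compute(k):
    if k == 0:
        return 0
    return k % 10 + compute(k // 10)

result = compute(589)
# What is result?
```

Sum of digits of 589: 9 + 8 + 5 = 22

Answer: 22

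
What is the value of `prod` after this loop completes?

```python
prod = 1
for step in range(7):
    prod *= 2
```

2^7 = 128
`prod` takes the values: 1 → 2 → 4 → 8 → 16 → 32 → 64 → 128

Answer: 128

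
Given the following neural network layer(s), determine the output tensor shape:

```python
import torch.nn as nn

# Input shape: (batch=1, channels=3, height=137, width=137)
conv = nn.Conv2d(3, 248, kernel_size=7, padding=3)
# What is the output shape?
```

Input: (1, 3, 137, 137) -> Output: (1, 248, 137, 137)

Answer: (1, 248, 137, 137)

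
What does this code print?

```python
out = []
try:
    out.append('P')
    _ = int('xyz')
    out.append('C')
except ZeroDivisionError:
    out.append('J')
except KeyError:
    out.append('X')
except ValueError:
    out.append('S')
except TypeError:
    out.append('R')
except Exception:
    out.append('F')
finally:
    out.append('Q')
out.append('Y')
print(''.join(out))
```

Execution trace: 'P' (try body) → 'S' (except ValueError) → 'Q' (finally) → 'Y' (after the try/except). Output: PSQY

Answer: PSQY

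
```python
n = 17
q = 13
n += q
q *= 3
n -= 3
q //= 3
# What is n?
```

Trace:
`n = 17` → n = 17
`q = 13` → q = 13
`n += q` → n = 30
`q *= 3` → q = 39
`n -= 3` → n = 27
`q //= 3` → q = 13
So n = 27

Answer: 27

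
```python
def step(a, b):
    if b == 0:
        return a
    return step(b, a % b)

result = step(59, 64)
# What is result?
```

step(59, 64) -> step(64, 59) -> step(59, 5) -> step(5, 4) -> step(4, 1) -> step(1, 0) -> 1

Answer: 1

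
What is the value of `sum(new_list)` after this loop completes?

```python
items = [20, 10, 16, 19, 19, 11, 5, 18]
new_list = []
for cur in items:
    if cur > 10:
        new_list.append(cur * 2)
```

Sum of doubled values > 10
`new_list` takes the values: [] → [40] → [40, 32] → [40, 32, 38] → [40, 32, 38, 38] → [40, 32, 38, 38, 22] → [40, 32, 38, 38, 22, 36]
So `sum(new_list)` = 206

Answer: 206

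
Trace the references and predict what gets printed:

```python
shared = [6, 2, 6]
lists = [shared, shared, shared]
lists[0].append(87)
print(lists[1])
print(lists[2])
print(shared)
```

Key concept: list of same reference.
Step by step:
`shared = [6, 2, 6]` → shared = [6, 2, 6]
`lists = [shared, shared, shared]` → lists = [[6, 2, 6], [6, 2, 6], [6, 2, 6]]
`lists[0].append(87)` → shared = [6, 2, 6, 87]; lists = [[6, 2, 6, 87], [6, 2, 6, 87], [6, 2, 6, 87]]
`print(lists[1])` → prints [6, 2, 6, 87]
`print(lists[2])` → prints [6, 2, 6, 87]
`print(shared)` → prints [6, 2, 6, 87]

Answer:
[6, 2, 6, 87]
[6, 2, 6, 87]
[6, 2, 6, 87]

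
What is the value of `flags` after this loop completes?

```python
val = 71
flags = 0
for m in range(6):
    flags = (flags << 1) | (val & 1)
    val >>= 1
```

Reverse lowest 6 bits of 71
`flags` takes the values: 0 → 1 → 3 → 7 → 14 → 28 → 56

Answer: 56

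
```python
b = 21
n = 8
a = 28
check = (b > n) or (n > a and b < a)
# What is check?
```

Trace:
`b = 21` → b = 21
`n = 8` → n = 8
`a = 28` → a = 28
`check = (b > n) or (n > a and b < a)` → check = True
So check = True

Answer: True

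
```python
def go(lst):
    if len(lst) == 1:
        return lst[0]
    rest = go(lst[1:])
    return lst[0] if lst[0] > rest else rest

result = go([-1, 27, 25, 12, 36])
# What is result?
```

Recursive max over [-1, 27, 25, 12, 36] = 36

Answer: 36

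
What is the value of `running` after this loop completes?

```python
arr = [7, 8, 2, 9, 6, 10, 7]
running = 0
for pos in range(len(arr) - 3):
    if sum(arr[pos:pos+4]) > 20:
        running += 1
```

Count windows with sum > 20
`running` takes the values: 0 → 1 → 2 → 3 → 4

Answer: 4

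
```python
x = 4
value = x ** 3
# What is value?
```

Trace:
`x = 4` → x = 4
`value = x ** 3` → value = 64
So value = 64

Answer: 64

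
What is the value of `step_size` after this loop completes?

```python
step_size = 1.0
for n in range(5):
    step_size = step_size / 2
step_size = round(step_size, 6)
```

Halving LR 5 times: 1 / 2^5
`step_size` takes the values: 1.0 → 0.5 → 0.25 → 0.125 → 0.0625 → 0.03125

Answer: 0.03125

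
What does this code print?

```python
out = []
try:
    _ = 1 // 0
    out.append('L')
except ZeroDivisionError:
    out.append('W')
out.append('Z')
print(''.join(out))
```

Execution trace: 'W' (except ZeroDivisionError) → 'Z' (after the try/except). Output: WZ

Answer: WZ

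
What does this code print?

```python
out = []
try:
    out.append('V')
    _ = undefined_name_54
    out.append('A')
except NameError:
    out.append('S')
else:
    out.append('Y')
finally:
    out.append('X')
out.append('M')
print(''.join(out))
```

Execution trace: 'V' (try body) → 'S' (except NameError) → 'X' (finally) → 'M' (after the try/except). Output: VSXM

Answer: VSXM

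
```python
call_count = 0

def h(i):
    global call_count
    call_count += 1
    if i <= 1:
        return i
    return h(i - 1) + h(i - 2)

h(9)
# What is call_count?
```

Calls(i) = 1 + Calls(i-1) + Calls(i-2); Calls(0)=Calls(1)=1. For i=9 this gives 109.

Answer: 109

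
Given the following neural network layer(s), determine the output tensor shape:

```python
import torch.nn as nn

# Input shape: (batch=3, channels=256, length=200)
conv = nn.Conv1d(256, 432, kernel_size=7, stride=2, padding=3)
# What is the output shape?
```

Input: (3, 256, 200) -> Output: (3, 432, 100)

Answer: (3, 432, 100)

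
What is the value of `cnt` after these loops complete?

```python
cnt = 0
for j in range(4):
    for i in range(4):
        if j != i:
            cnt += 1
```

4² - 4 (exclude diagonal)
`cnt` takes the values: 0 → 1 → 2 → 3 → 4 → 5 → 6 → 7 → 8 → 9 → 10 → 11 → 12

Answer: 12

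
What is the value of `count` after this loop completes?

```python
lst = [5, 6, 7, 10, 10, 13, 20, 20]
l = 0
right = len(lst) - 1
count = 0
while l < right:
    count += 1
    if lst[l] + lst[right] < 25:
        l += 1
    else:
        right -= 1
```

Steps to find pair summing to 25
`count` takes the values: 0 → 1 → 2 → 3 → 4 → 5 → 6 → 7

Answer: 7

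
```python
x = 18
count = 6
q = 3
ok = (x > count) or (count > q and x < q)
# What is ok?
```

Trace:
`x = 18` → x = 18
`count = 6` → count = 6
`q = 3` → q = 3
`ok = (x > count) or (count > q and x < q)` → ok = True
So ok = True

Answer: True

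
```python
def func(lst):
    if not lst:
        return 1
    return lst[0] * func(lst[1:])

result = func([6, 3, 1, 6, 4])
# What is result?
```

Product over [6, 3, 1, 6, 4] = 6 * 3 * 1 * 6 * 4 = 432

Answer: 432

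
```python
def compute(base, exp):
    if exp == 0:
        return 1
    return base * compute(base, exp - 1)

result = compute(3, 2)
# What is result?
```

compute(3, 2) = 3 * 3 = 9

Answer: 9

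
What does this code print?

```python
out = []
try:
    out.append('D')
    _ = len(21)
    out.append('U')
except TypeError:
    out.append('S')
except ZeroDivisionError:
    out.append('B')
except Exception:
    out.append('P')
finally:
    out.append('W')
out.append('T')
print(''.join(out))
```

Execution trace: 'D' (try body) → 'S' (except TypeError) → 'W' (finally) → 'T' (after the try/except). Output: DSWT

Answer: DSWT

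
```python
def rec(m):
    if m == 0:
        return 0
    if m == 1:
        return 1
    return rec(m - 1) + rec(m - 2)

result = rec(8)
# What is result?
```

Build up from base cases: rec(0)=0, rec(1)=1, rec(2)=1, rec(3)=2, rec(4)=3, rec(5)=5, rec(6)=8, ..., rec(8)=21

Answer: 21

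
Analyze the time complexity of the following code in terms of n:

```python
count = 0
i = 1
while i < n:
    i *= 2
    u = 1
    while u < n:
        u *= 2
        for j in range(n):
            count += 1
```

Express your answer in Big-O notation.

Each loop level contributes: log n × log n × n. Multiplying the contributions gives O(n log² n).

Answer: O(n log² n)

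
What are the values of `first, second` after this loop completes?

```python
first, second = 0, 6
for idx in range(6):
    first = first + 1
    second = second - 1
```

first goes 0→6, second goes 6→0
`first, second` takes the values: (0, 6) → (1, 6) → (1, 5) → (2, 5) → (2, 4) → (3, 4) → (3, 3) → (4, 3) → (4, 2) → (5, 2) → (5, 1) → (6, 1) → (6, 0)

Answer: 6, 0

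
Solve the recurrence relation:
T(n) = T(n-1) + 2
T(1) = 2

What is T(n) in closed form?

Unrolling: T(n) = T(1) + 2·(n-1) = 2 + 2(n-1) = 2n.

Answer: T(n) = 2n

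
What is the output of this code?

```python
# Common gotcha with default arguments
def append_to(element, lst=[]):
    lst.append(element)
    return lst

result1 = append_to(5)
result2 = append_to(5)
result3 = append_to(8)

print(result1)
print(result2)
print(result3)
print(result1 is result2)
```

Key concept: mutable default argument gotcha.
Step by step:
`result1 = append_to(5)` → result1 = [5]
`result2 = append_to(5)` → result1 = [5, 5] (same object as result2); result2 = [5, 5] (same object as result1)
`result3 = append_to(8)` → result1 = [5, 5, 8] (same object as result2, result3); result2 = [5, 5, 8] (same object as result1, result3); result3 = [5, 5, 8] (same object as result1, result2)
`print(result1)` → prints [5, 5, 8]
`print(result2)` → prints [5, 5, 8]
`print(result3)` → prints [5, 5, 8]
`print(result1 is result2)` → prints True

Answer:
[5, 5, 8]
[5, 5, 8]
[5, 5, 8]
True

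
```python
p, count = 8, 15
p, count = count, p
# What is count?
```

Trace:
`p, count = 8, 15` → p = 8; count = 15
`p, count = count, p` → p = 15; count = 8
So count = 8

Answer: 8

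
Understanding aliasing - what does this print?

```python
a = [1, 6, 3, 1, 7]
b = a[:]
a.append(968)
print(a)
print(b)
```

Key concept: slice [:] creates copy.
Step by step:
`a = [1, 6, 3, 1, 7]` → a = [1, 6, 3, 1, 7]
`b = a[:]` → b = [1, 6, 3, 1, 7]
`a.append(968)` → a = [1, 6, 3, 1, 7, 968]
`print(a)` → prints [1, 6, 3, 1, 7, 968]
`print(b)` → prints [1, 6, 3, 1, 7]

Answer:
[1, 6, 3, 1, 7, 968]
[1, 6, 3, 1, 7]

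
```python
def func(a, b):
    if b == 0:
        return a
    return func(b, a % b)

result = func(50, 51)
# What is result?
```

func(50, 51) -> func(51, 50) -> func(50, 1) -> func(1, 0) -> 1

Answer: 1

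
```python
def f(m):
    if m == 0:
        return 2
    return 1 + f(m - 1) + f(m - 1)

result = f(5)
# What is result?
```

f(m) = 1 + 2·f(m-1), f(0)=2. Closed form: (2+1)·2^5 - 1 = 95.

Answer: 95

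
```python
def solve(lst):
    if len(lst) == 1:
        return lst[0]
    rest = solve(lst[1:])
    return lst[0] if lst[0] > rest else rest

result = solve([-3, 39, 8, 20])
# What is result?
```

Recursive max over [-3, 39, 8, 20] = 39

Answer: 39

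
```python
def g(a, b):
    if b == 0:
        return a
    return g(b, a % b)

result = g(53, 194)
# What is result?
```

g(53, 194) -> g(194, 53) -> g(53, 35) -> g(35, 18) -> g(18, 17) -> g(17, 1) -> g(1, 0) -> 1

Answer: 1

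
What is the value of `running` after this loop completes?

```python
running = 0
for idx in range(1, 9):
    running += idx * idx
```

Sum of squares 1² to 8² = 204
`running` takes the values: 0 → 1 → 5 → 14 → 30 → 55 → 91 → 140 → 204

Answer: 204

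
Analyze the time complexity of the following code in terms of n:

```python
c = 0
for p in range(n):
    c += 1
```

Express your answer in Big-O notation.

Each loop level contributes: n. Multiplying the contributions gives O(n).

Answer: O(n)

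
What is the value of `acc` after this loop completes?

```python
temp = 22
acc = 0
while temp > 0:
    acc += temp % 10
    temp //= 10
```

Sum digits of 22
`acc` takes the values: 0 → 2 → 4

Answer: 4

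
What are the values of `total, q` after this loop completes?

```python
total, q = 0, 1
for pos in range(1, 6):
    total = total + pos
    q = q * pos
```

Sum and factorial of 1 to 5
`total, q` takes the values: (0, 1) → (1, 1) → (3, 1) → (3, 2) → (6, 2) → (6, 6) → (10, 6) → (10, 24) → (15, 24) → (15, 120)

Answer: 15, 120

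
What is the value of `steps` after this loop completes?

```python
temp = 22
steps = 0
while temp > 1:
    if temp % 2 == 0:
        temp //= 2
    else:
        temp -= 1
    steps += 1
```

Steps to reduce 22 to 1
`steps` takes the values: 0 → 1 → 2 → 3 → 4 → 5 → 6

Answer: 6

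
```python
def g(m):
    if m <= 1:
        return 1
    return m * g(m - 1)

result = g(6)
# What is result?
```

g(6) = 6 * 5 * 4 * 3 * 2 * 1 = 720

Answer: 720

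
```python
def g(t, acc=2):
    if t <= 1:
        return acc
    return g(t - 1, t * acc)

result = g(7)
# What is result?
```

Accumulator trace (n, acc): (7, 2) -> (6, 14) -> (5, 84) -> (4, 420) -> (3, 1680) -> (2, 5040) -> (1, 10080) -> return 10080

Answer: 10080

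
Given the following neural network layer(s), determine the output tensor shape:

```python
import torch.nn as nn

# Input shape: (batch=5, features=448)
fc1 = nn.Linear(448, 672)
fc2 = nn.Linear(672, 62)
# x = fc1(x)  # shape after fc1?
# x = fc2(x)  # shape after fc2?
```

Input: (5, 448) -> after fc1: (5, 672) -> Output: (5, 62)

Answer: (5, 62)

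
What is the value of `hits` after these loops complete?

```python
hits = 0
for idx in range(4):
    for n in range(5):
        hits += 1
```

4 * 5 = 20
`hits` takes the values: 0 → 1 → 2 → 3 → 4 → 5 → 6 → 7 → 8 → 9 → 10 → 11 → 12 → 13 → 14 → 15 → 16 → 17 → 18 → 19 → 20

Answer: 20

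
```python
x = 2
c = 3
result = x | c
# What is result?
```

Trace:
`x = 2` → x = 2
`c = 3` → c = 3
`result = x | c` → result = 3
So result = 3

Answer: 3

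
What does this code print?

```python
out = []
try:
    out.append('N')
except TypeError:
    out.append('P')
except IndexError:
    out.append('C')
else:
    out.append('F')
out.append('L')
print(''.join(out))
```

Execution trace: 'N' (try body, no exception) → 'F' (else) → 'L' (after the try/except). Output: NFL

Answer: NFL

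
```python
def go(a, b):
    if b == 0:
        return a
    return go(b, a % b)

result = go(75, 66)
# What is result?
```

go(75, 66) -> go(66, 9) -> go(9, 3) -> go(3, 0) -> 3

Answer: 3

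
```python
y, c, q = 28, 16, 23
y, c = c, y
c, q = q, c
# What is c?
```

Trace:
`y, c, q = 28, 16, 23` → y = 28; c = 16; q = 23
`y, c = c, y` → y = 16; c = 28
`c, q = q, c` → c = 23; q = 28
So c = 23

Answer: 23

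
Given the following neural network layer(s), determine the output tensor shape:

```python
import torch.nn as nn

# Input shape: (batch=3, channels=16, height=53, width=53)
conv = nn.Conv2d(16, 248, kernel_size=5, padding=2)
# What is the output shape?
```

Input: (3, 16, 53, 53) -> Output: (3, 248, 53, 53)

Answer: (3, 248, 53, 53)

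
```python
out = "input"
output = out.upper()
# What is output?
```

Trace:
`out = "input"` → out = 'input'
`output = out.upper()` → output = 'INPUT'
So output = 'INPUT'

Answer: 'INPUT'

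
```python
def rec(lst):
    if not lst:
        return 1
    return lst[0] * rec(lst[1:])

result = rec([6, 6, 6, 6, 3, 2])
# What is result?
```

Product over [6, 6, 6, 6, 3, 2] = 6 * 6 * 6 * 6 * 3 * 2 = 7776

Answer: 7776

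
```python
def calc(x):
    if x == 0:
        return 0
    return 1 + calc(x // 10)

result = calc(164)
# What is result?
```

Count of digits of 164: 3

Answer: 3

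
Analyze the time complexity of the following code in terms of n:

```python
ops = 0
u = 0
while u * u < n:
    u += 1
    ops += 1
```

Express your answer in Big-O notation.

Each loop level contributes: √n. Multiplying the contributions gives O(√n).

Answer: O(√n)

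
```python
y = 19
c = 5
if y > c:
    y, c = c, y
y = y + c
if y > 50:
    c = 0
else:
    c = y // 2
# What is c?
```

Trace:
`y = 19` → y = 19
`c = 5` → c = 5
`if y > c: ...` → y > c is True → y = 5; c = 19
`y = y + c` → y = 24
`if y > 50: ...` → y > 50 is False, take else branch → c = 12
So c = 12

Answer: 12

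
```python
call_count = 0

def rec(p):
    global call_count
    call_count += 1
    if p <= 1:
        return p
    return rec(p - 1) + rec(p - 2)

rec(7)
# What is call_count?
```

Calls(p) = 1 + Calls(p-1) + Calls(p-2); Calls(0)=Calls(1)=1. For p=7 this gives 41.

Answer: 41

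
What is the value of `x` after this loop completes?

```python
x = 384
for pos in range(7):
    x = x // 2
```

Halve 7 times: 384 // 2^7 = 3
`x` takes the values: 384 → 192 → 96 → 48 → 24 → 12 → 6 → 3

Answer: 3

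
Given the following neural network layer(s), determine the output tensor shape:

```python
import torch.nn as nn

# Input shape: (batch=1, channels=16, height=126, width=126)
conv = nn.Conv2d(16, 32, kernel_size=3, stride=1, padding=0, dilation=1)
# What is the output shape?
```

Input: (1, 16, 126, 126) -> Output: (1, 32, 124, 124)

Answer: (1, 32, 124, 124)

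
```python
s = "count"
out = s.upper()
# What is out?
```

Trace:
`s = "count"` → s = 'count'
`out = s.upper()` → out = 'COUNT'
So out = 'COUNT'

Answer: 'COUNT'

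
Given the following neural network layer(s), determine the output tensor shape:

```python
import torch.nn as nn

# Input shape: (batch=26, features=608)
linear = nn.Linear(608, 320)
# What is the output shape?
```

Input: (26, 608) -> Output: (26, 320)

Answer: (26, 320)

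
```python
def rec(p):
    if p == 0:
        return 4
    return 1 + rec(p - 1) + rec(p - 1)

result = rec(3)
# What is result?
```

rec(p) = 1 + 2·rec(p-1), rec(0)=4. Closed form: (4+1)·2^3 - 1 = 39.

Answer: 39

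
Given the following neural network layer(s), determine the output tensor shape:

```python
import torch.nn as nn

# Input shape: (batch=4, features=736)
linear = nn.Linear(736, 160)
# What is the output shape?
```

Input: (4, 736) -> Output: (4, 160)

Answer: (4, 160)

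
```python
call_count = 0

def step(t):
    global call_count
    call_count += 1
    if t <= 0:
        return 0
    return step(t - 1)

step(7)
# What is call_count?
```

Linear recursion stepping by 1: 8 calls from t=7 down to ≤0.

Answer: 8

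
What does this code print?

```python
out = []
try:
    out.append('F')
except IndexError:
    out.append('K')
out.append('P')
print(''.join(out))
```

Execution trace: 'F' (try body, no exception) → 'P' (after the try/except). Output: FP

Answer: FP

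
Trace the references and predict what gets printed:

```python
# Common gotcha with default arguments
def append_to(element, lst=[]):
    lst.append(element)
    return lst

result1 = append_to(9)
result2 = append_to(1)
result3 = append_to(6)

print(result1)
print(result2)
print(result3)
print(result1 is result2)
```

Key concept: mutable default argument gotcha.
Step by step:
`result1 = append_to(9)` → result1 = [9]
`result2 = append_to(1)` → result1 = [9, 1] (same object as result2); result2 = [9, 1] (same object as result1)
`result3 = append_to(6)` → result1 = [9, 1, 6] (same object as result2, result3); result2 = [9, 1, 6] (same object as result1, result3); result3 = [9, 1, 6] (same object as result1, result2)
`print(result1)` → prints [9, 1, 6]
`print(result2)` → prints [9, 1, 6]
`print(result3)` → prints [9, 1, 6]
`print(result1 is result2)` → prints True

Answer:
[9, 1, 6]
[9, 1, 6]
[9, 1, 6]
True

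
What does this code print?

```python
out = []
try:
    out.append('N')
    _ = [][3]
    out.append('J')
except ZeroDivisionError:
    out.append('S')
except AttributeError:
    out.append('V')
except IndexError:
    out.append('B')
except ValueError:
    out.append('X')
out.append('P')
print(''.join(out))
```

Execution trace: 'N' (try body) → 'B' (except IndexError) → 'P' (after the try/except). Output: NBP

Answer: NBP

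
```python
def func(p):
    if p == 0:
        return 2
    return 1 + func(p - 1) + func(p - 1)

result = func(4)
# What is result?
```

func(p) = 1 + 2·func(p-1), func(0)=2. Closed form: (2+1)·2^4 - 1 = 47.

Answer: 47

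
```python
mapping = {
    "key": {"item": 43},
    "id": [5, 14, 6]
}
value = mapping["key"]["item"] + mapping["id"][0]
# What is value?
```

Trace:
`mapping = { ...` → mapping = {'key': {'item': 43}, 'id': [5, 14, 6]}
`value = mapping["key"]["item"] + mapping["id"][0]` → value = 48
So value = 48

Answer: 48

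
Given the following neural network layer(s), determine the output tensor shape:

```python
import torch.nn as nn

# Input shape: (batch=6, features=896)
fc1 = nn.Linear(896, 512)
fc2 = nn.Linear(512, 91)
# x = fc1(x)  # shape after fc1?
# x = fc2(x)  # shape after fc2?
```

Input: (6, 896) -> after fc1: (6, 512) -> Output: (6, 91)

Answer: (6, 91)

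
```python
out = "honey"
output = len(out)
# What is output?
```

Trace:
`out = "honey"` → out = 'honey'
`output = len(out)` → output = 5
So output = 5

Answer: 5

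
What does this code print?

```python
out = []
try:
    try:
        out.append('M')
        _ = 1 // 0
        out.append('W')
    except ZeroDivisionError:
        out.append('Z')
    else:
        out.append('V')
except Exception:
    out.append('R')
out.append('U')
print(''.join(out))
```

Execution trace: 'M' (inner try body) → 'Z' (inner except ZeroDivisionError) → 'U' (after the try/except). Output: MZU

Answer: MZU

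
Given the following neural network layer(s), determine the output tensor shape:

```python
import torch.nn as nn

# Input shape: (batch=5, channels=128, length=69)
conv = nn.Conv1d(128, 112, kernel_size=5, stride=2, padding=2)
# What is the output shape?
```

Input: (5, 128, 69) -> Output: (5, 112, 35)

Answer: (5, 112, 35)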